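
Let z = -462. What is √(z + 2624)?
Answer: √2162 ≈ 46.497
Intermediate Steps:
√(z + 2624) = √(-462 + 2624) = √2162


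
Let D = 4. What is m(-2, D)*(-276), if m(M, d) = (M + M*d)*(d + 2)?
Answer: 16560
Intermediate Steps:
m(M, d) = (2 + d)*(M + M*d) (m(M, d) = (M + M*d)*(2 + d) = (2 + d)*(M + M*d))
m(-2, D)*(-276) = -2*(2 + 4² + 3*4)*(-276) = -2*(2 + 16 + 12)*(-276) = -2*30*(-276) = -60*(-276) = 16560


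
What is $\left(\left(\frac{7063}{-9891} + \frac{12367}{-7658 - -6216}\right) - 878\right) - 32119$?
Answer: $- \frac{67251834911}{2037546} \approx -33006.0$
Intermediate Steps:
$\left(\left(\frac{7063}{-9891} + \frac{12367}{-7658 - -6216}\right) - 878\right) - 32119 = \left(\left(7063 \left(- \frac{1}{9891}\right) + \frac{12367}{-7658 + 6216}\right) - 878\right) - 32119 = \left(\left(- \frac{1009}{1413} + \frac{12367}{-1442}\right) - 878\right) - 32119 = \left(\left(- \frac{1009}{1413} + 12367 \left(- \frac{1}{1442}\right)\right) - 878\right) - 32119 = \left(\left(- \frac{1009}{1413} - \frac{12367}{1442}\right) - 878\right) - 32119 = \left(- \frac{18929549}{2037546} - 878\right) - 32119 = - \frac{1807894937}{2037546} - 32119 = - \frac{67251834911}{2037546}$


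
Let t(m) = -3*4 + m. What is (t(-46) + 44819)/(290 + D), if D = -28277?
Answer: -44761/27987 ≈ -1.5993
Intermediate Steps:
t(m) = -12 + m
(t(-46) + 44819)/(290 + D) = ((-12 - 46) + 44819)/(290 - 28277) = (-58 + 44819)/(-27987) = 44761*(-1/27987) = -44761/27987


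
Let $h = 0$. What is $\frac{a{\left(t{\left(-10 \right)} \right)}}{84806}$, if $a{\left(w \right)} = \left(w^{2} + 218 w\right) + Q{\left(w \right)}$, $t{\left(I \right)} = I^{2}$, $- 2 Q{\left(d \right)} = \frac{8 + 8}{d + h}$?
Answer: $\frac{397499}{1060075} \approx 0.37497$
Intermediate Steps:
$Q{\left(d \right)} = - \frac{8}{d}$ ($Q{\left(d \right)} = - \frac{\left(8 + 8\right) \frac{1}{d + 0}}{2} = - \frac{16 \frac{1}{d}}{2} = - \frac{8}{d}$)
$a{\left(w \right)} = w^{2} - \frac{8}{w} + 218 w$ ($a{\left(w \right)} = \left(w^{2} + 218 w\right) - \frac{8}{w} = w^{2} - \frac{8}{w} + 218 w$)
$\frac{a{\left(t{\left(-10 \right)} \right)}}{84806} = \frac{\frac{1}{\left(-10\right)^{2}} \left(-8 + \left(\left(-10\right)^{2}\right)^{2} \left(218 + \left(-10\right)^{2}\right)\right)}{84806} = \frac{-8 + 100^{2} \left(218 + 100\right)}{100} \cdot \frac{1}{84806} = \frac{-8 + 10000 \cdot 318}{100} \cdot \frac{1}{84806} = \frac{-8 + 3180000}{100} \cdot \frac{1}{84806} = \frac{1}{100} \cdot 3179992 \cdot \frac{1}{84806} = \frac{794998}{25} \cdot \frac{1}{84806} = \frac{397499}{1060075}$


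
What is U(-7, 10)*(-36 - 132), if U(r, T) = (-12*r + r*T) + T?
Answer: -4032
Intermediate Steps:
U(r, T) = T - 12*r + T*r (U(r, T) = (-12*r + T*r) + T = T - 12*r + T*r)
U(-7, 10)*(-36 - 132) = (10 - 12*(-7) + 10*(-7))*(-36 - 132) = (10 + 84 - 70)*(-168) = 24*(-168) = -4032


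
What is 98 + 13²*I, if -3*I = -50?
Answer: 8744/3 ≈ 2914.7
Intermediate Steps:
I = 50/3 (I = -⅓*(-50) = 50/3 ≈ 16.667)
98 + 13²*I = 98 + 13²*(50/3) = 98 + 169*(50/3) = 98 + 8450/3 = 8744/3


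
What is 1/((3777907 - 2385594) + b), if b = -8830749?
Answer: -1/7438436 ≈ -1.3444e-7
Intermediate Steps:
1/((3777907 - 2385594) + b) = 1/((3777907 - 2385594) - 8830749) = 1/(1392313 - 8830749) = 1/(-7438436) = -1/7438436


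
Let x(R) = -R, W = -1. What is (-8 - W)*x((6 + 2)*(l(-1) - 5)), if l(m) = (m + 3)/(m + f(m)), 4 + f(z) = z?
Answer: -896/3 ≈ -298.67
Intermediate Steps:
f(z) = -4 + z
l(m) = (3 + m)/(-4 + 2*m) (l(m) = (m + 3)/(m + (-4 + m)) = (3 + m)/(-4 + 2*m))
(-8 - W)*x((6 + 2)*(l(-1) - 5)) = (-8 - 1*(-1))*(-(6 + 2)*((3 - 1)/(2*(-2 - 1)) - 5)) = (-8 + 1)*(-8*((1/2)*2/(-3) - 5)) = -(-7)*8*((1/2)*(-1/3)*2 - 5) = -(-7)*8*(-1/3 - 5) = -(-7)*8*(-16/3) = -(-7)*(-128)/3 = -7*128/3 = -896/3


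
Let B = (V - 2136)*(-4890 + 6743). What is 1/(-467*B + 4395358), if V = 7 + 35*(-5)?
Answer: 1/1998164062 ≈ 5.0046e-10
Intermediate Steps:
V = -168 (V = 7 - 175 = -168)
B = -4269312 (B = (-168 - 2136)*(-4890 + 6743) = -2304*1853 = -4269312)
1/(-467*B + 4395358) = 1/(-467*(-4269312) + 4395358) = 1/(1993768704 + 4395358) = 1/1998164062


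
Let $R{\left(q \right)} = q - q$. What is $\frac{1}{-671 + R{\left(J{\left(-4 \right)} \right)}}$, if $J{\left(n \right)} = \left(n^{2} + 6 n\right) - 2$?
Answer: $- \frac{1}{671} \approx -0.0014903$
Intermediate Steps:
$J{\left(n \right)} = -2 + n^{2} + 6 n$
$R{\left(q \right)} = 0$
$\frac{1}{-671 + R{\left(J{\left(-4 \right)} \right)}} = \frac{1}{-671 + 0} = \frac{1}{-671} = - \frac{1}{671}$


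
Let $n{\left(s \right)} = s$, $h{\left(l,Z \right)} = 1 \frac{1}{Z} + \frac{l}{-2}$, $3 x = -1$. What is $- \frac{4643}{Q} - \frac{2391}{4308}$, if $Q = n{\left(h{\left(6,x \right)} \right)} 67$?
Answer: $\frac{3173477}{288636} \approx 10.995$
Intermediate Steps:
$x = - \frac{1}{3}$ ($x = \frac{1}{3} \left(-1\right) = - \frac{1}{3} \approx -0.33333$)
$h{\left(l,Z \right)} = \frac{1}{Z} - \frac{l}{2}$ ($h{\left(l,Z \right)} = \frac{1}{Z} + l \left(- \frac{1}{2}\right) = \frac{1}{Z} - \frac{l}{2}$)
$Q = -402$ ($Q = \left(\frac{1}{- \frac{1}{3}} - 3\right) 67 = \left(-3 - 3\right) 67 = \left(-6\right) 67 = -402$)
$- \frac{4643}{Q} - \frac{2391}{4308} = - \frac{4643}{-402} - \frac{2391}{4308} = \left(-4643\right) \left(- \frac{1}{402}\right) - \frac{797}{1436} = \frac{4643}{402} - \frac{797}{1436} = \frac{3173477}{288636}$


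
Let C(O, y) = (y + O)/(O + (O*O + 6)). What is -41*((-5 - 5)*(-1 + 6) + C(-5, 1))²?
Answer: -17429264/169 ≈ -1.0313e+5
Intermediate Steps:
C(O, y) = (O + y)/(6 + O + O²) (C(O, y) = (O + y)/(O + (O² + 6)) = (O + y)/(O + (6 + O²)) = (O + y)/(6 + O + O²))
-41*((-5 - 5)*(-1 + 6) + C(-5, 1))² = -41*((-5 - 5)*(-1 + 6) + (-5 + 1)/(6 - 5 + (-5)²))² = -41*(-10*5 - 4/(6 - 5 + 25))² = -41*(-50 - 4/26)² = -41*(-50 + (1/26)*(-4))² = -41*(-50 - 2/13)² = -41*(-652/13)² = -41*425104/169 = -17429264/169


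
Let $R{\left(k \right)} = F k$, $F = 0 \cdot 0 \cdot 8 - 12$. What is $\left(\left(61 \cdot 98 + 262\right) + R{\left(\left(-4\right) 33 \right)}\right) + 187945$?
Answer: $195769$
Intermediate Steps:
$F = -12$ ($F = 0 \cdot 8 - 12 = 0 - 12 = -12$)
$R{\left(k \right)} = - 12 k$
$\left(\left(61 \cdot 98 + 262\right) + R{\left(\left(-4\right) 33 \right)}\right) + 187945 = \left(\left(61 \cdot 98 + 262\right) - 12 \left(\left(-4\right) 33\right)\right) + 187945 = \left(\left(5978 + 262\right) - -1584\right) + 187945 = \left(6240 + 1584\right) + 187945 = 7824 + 187945 = 195769$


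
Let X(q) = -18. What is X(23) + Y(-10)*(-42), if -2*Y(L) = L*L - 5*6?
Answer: 1452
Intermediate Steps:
Y(L) = 15 - L²/2 (Y(L) = -(L*L - 5*6)/2 = -(L² - 30)/2 = -(-30 + L²)/2 = 15 - L²/2)
X(23) + Y(-10)*(-42) = -18 + (15 - ½*(-10)²)*(-42) = -18 + (15 - ½*100)*(-42) = -18 + (15 - 50)*(-42) = -18 - 35*(-42) = -18 + 1470 = 1452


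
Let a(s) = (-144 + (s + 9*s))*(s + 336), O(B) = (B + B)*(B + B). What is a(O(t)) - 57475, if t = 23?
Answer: 51473757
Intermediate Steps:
O(B) = 4*B² (O(B) = (2*B)*(2*B) = 4*B²)
a(s) = (-144 + 10*s)*(336 + s)
a(O(t)) - 57475 = (-48384 + 10*(4*23²)² + 3216*(4*23²)) - 57475 = (-48384 + 10*(4*529)² + 3216*(4*529)) - 57475 = (-48384 + 10*2116² + 3216*2116) - 57475 = (-48384 + 10*4477456 + 6805056) - 57475 = (-48384 + 44774560 + 6805056) - 57475 = 51531232 - 57475 = 51473757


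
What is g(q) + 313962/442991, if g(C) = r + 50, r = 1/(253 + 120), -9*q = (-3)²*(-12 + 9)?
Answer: 8379332967/165235643 ≈ 50.711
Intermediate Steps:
q = 3 (q = -(-3)²*(-12 + 9)/9 = -(-3) = -⅑*(-27) = 3)
r = 1/373 ≈ 0.0026810
g(C) = 18651/373 (g(C) = 1/373 + 50 = 18651/373)
g(q) + 313962/442991 = 18651/373 + 313962/442991 = 8379332967/165235643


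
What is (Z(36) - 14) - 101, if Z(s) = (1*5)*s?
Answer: 65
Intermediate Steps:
Z(s) = 5*s
(Z(36) - 14) - 101 = (5*36 - 14) - 101 = (180 - 14) - 101 = 166 - 101 = 65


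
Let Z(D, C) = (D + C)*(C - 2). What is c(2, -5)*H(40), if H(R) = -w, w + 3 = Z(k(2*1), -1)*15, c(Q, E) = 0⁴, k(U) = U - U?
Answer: 0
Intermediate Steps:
k(U) = 0
c(Q, E) = 0
Z(D, C) = (-2 + C)*(C + D) (Z(D, C) = (C + D)*(-2 + C) = (-2 + C)*(C + D))
w = 42 (w = -3 + ((-1)² - 2*(-1) - 2*0 - 1*0)*15 = -3 + (1 + 2 + 0 + 0)*15 = -3 + 3*15 = -3 + 45 = 42)
H(R) = -42 (H(R) = -1*42 = -42)
c(2, -5)*H(40) = 0*(-42) = 0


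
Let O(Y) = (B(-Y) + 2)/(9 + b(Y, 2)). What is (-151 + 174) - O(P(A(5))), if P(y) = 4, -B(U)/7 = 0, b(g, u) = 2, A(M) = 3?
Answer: 251/11 ≈ 22.818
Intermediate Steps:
B(U) = 0 (B(U) = -7*0 = 0)
O(Y) = 2/11 (O(Y) = (0 + 2)/(9 + 2) = 2/11)
(-151 + 174) - O(P(A(5))) = (-151 + 174) - 1*2/11 = 23 - 2/11 = 251/11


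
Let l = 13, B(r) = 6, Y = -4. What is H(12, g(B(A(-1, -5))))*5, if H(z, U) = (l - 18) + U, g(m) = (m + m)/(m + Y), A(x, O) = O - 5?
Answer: 5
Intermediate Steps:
A(x, O) = -5 + O
g(m) = 2*m/(-4 + m) (g(m) = (m + m)/(m - 4) = (2*m)/(-4 + m) = 2*m/(-4 + m))
H(z, U) = -5 + U (H(z, U) = (13 - 18) + U = -5 + U)
H(12, g(B(A(-1, -5))))*5 = (-5 + 2*6/(-4 + 6))*5 = (-5 + 2*6/2)*5 = (-5 + 2*6*(1/2))*5 = (-5 + 6)*5 = 1*5 = 5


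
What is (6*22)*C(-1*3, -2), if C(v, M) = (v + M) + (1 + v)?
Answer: -924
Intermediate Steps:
C(v, M) = 1 + M + 2*v (C(v, M) = (M + v) + (1 + v) = 1 + M + 2*v)
(6*22)*C(-1*3, -2) = (6*22)*(1 - 2 + 2*(-1*3)) = 132*(1 - 2 + 2*(-3)) = 132*(1 - 2 - 6) = 132*(-7) = -924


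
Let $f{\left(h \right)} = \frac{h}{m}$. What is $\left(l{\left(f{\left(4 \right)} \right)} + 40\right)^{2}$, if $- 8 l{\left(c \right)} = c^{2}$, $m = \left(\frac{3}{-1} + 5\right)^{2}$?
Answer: $\frac{101761}{64} \approx 1590.0$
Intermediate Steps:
$m = 4$ ($m = \left(3 \left(-1\right) + 5\right)^{2} = \left(-3 + 5\right)^{2} = 2^{2} = 4$)
$f{\left(h \right)} = \frac{h}{4}$
$l{\left(c \right)} = - \frac{c^{2}}{8}$
$\left(l{\left(f{\left(4 \right)} \right)} + 40\right)^{2} = \left(- \frac{\left(\frac{1}{4} \cdot 4\right)^{2}}{8} + 40\right)^{2} = \left(- \frac{1^{2}}{8} + 40\right)^{2} = \left(\left(- \frac{1}{8}\right) 1 + 40\right)^{2} = \left(- \frac{1}{8} + 40\right)^{2} = \left(\frac{319}{8}\right)^{2} = \frac{101761}{64}$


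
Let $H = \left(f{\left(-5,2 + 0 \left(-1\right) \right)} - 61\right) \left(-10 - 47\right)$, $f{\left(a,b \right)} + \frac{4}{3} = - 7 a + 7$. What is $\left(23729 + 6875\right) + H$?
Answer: $31763$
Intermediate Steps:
$f{\left(a,b \right)} = \frac{17}{3} - 7 a$ ($f{\left(a,b \right)} = - \frac{4}{3} - \left(-7 + 7 a\right) = \frac{17}{3} - 7 a$)
$H = 1159$ ($H = \left(\left(\frac{17}{3} - -35\right) - 61\right) \left(-10 - 47\right) = \left(\left(\frac{17}{3} + 35\right) - 61\right) \left(-10 - 47\right) = \left(\frac{122}{3} - 61\right) \left(-57\right) = \left(- \frac{61}{3}\right) \left(-57\right) = 1159$)
$\left(23729 + 6875\right) + H = \left(23729 + 6875\right) + 1159 = 30604 + 1159 = 31763$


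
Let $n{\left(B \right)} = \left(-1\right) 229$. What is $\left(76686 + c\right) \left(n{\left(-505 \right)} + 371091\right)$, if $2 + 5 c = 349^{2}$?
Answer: $\frac{187370237398}{5} \approx 3.7474 \cdot 10^{10}$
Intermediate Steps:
$n{\left(B \right)} = -229$
$c = \frac{121799}{5}$ ($c = - \frac{2}{5} + \frac{349^{2}}{5} = - \frac{2}{5} + \frac{1}{5} \cdot 121801 = - \frac{2}{5} + \frac{121801}{5} = \frac{121799}{5} \approx 24360.0$)
$\left(76686 + c\right) \left(n{\left(-505 \right)} + 371091\right) = \left(76686 + \frac{121799}{5}\right) \left(-229 + 371091\right) = \frac{505229}{5} \cdot 370862 = \frac{187370237398}{5}$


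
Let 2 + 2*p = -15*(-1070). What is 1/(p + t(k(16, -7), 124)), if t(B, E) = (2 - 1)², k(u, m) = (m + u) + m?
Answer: 1/8025 ≈ 0.00012461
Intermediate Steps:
k(u, m) = u + 2*m
t(B, E) = 1 (t(B, E) = 1² = 1)
p = 8024 (p = -1 + (-15*(-1070))/2 = -1 + (½)*16050 = -1 + 8025 = 8024)
1/(p + t(k(16, -7), 124)) = 1/(8024 + 1) = 1/8025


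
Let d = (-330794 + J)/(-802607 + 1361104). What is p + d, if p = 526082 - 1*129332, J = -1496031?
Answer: 221581857925/558497 ≈ 3.9675e+5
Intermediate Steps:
p = 396750 (p = 526082 - 129332 = 396750)
d = -1826825/558497 (d = (-330794 - 1496031)/(-802607 + 1361104) = -1826825/558497 ≈ -3.2710)
p + d = 396750 - 1826825/558497 = 221581857925/558497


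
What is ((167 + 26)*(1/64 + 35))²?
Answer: 187067495169/4096 ≈ 4.5671e+7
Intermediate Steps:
((167 + 26)*(1/64 + 35))² = (193*(1/64 + 35))² = (193*(2241/64))² = (432513/64)² = 187067495169/4096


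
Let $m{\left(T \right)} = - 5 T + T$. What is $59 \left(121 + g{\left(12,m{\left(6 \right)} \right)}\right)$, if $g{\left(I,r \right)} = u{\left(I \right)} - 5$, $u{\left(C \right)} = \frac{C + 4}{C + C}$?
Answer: $\frac{20650}{3} \approx 6883.3$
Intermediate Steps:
$u{\left(C \right)} = \frac{4 + C}{2 C}$
$m{\left(T \right)} = - 4 T$
$g{\left(I,r \right)} = -5 + \frac{4 + I}{2 I}$ ($g{\left(I,r \right)} = \frac{4 + I}{2 I} - 5 = -5 + \frac{4 + I}{2 I}$)
$59 \left(121 + g{\left(12,m{\left(6 \right)} \right)}\right) = 59 \left(121 - \left(\frac{9}{2} - \frac{2}{12}\right)\right) = 59 \left(121 + \left(- \frac{9}{2} + 2 \cdot \frac{1}{12}\right)\right) = 59 \left(121 + \left(- \frac{9}{2} + \frac{1}{6}\right)\right) = 59 \left(121 - \frac{13}{3}\right) = 59 \cdot \frac{350}{3} = \frac{20650}{3}$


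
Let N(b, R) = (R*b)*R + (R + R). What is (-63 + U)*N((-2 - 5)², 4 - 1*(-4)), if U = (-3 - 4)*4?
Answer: -286832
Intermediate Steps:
U = -28 (U = -7*4 = -28)
N(b, R) = 2*R + b*R² (N(b, R) = b*R² + 2*R = 2*R + b*R²)
(-63 + U)*N((-2 - 5)², 4 - 1*(-4)) = (-63 - 28)*((4 - 1*(-4))*(2 + (4 - 1*(-4))*(-2 - 5)²)) = -91*(4 + 4)*(2 + (4 + 4)*(-7)²) = -728*(2 + 8*49) = -728*(2 + 392) = -728*394 = -91*3152 = -286832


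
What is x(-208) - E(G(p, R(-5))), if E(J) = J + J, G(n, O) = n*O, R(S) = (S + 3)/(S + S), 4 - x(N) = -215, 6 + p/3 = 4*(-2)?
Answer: 1179/5 ≈ 235.80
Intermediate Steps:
p = -42 (p = -18 + 3*(4*(-2)) = -18 + 3*(-8) = -18 - 24 = -42)
x(N) = 219 (x(N) = 4 - 1*(-215) = 4 + 215 = 219)
R(S) = (3 + S)/(2*S) (R(S) = (3 + S)/((2*S)) = (3 + S)*(1/(2*S)) = (3 + S)/(2*S))
G(n, O) = O*n
E(J) = 2*J
x(-208) - E(G(p, R(-5))) = 219 - 2*((1/2)*(3 - 5)/(-5))*(-42) = 219 - 2*((1/2)*(-1/5)*(-2))*(-42) = 219 - 2*(1/5)*(-42) = 219 - 2*(-42)/5 = 219 - 1*(-84/5) = 219 + 84/5 = 1179/5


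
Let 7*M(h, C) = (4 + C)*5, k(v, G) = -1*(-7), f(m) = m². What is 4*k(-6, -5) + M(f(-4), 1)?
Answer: 221/7 ≈ 31.571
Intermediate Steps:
k(v, G) = 7
M(h, C) = 20/7 + 5*C/7 (M(h, C) = ((4 + C)*5)/7 = (20 + 5*C)/7 = 20/7 + 5*C/7)
4*k(-6, -5) + M(f(-4), 1) = 4*7 + (20/7 + (5/7)*1) = 28 + (20/7 + 5/7) = 28 + 25/7 = 221/7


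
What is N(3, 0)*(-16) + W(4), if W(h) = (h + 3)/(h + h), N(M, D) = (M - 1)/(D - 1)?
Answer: 263/8 ≈ 32.875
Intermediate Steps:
N(M, D) = (-1 + M)/(-1 + D)
W(h) = (3 + h)/(2*h) (W(h) = (3 + h)/((2*h)) = (3 + h)*(1/(2*h)) = (3 + h)/(2*h))
N(3, 0)*(-16) + W(4) = ((-1 + 3)/(-1 + 0))*(-16) + (½)*(3 + 4)/4 = (2/(-1))*(-16) + (½)*(¼)*7 = -1*2*(-16) + 7/8 = -2*(-16) + 7/8 = 32 + 7/8 = 263/8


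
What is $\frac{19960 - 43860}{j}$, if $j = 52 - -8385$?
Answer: $- \frac{23900}{8437} \approx -2.8328$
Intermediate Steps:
$j = 8437$ ($j = 52 + 8385 = 8437$)
$\frac{19960 - 43860}{j} = \frac{19960 - 43860}{8437} = \left(19960 - 43860\right) \frac{1}{8437} = \left(-23900\right) \frac{1}{8437} = - \frac{23900}{8437}$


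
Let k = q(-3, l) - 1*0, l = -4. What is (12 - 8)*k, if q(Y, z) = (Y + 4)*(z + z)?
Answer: -32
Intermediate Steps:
q(Y, z) = 2*z*(4 + Y) (q(Y, z) = (4 + Y)*(2*z) = 2*z*(4 + Y))
k = -8 (k = 2*(-4)*(4 - 3) - 1*0 = 2*(-4)*1 + 0 = -8 + 0 = -8)
(12 - 8)*k = (12 - 8)*(-8) = 4*(-8) = -32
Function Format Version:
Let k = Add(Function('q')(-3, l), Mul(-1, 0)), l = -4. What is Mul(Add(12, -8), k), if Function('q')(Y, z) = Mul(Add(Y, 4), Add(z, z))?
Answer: -32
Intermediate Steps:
Function('q')(Y, z) = Mul(2, z, Add(4, Y)) (Function('q')(Y, z) = Mul(Add(4, Y), Mul(2, z)) = Mul(2, z, Add(4, Y)))
k = -8 (k = Add(Mul(2, -4, Add(4, -3)), Mul(-1, 0)) = Add(Mul(2, -4, 1), 0) = Add(-8, 0) = -8)
Mul(Add(12, -8), k) = Mul(Add(12, -8), -8) = Mul(4, -8) = -32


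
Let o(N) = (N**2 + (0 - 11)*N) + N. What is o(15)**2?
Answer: 5625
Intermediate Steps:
o(N) = N**2 - 10*N (o(N) = (N**2 - 11*N) + N = N**2 - 10*N)
o(15)**2 = (15*(-10 + 15))**2 = (15*5)**2 = 75**2 = 5625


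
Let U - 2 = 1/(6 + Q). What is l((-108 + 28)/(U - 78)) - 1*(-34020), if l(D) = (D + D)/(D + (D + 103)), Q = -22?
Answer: 4351534780/127911 ≈ 34020.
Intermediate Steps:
U = 31/16 (U = 2 + 1/(6 - 22) = 2 + 1/(-16) = 2 - 1/16 = 31/16 ≈ 1.9375)
l(D) = 2*D/(103 + 2*D) (l(D) = (2*D)/(D + (103 + D)) = (2*D)/(103 + 2*D) = 2*D/(103 + 2*D))
l((-108 + 28)/(U - 78)) - 1*(-34020) = 2*((-108 + 28)/(31/16 - 78))/(103 + 2*((-108 + 28)/(31/16 - 78))) - 1*(-34020) = 2*(-80/(-1217/16))/(103 + 2*(-80/(-1217/16))) + 34020 = 2*(-80*(-16/1217))/(103 + 2*(-80*(-16/1217))) + 34020 = 2*(1280/1217)/(103 + 2*(1280/1217)) + 34020 = 2*(1280/1217)/(103 + 2560/1217) + 34020 = 2*(1280/1217)/(127911/1217) + 34020 = 2*(1280/1217)*(1217/127911) + 34020 = 2560/127911 + 34020 = 4351534780/127911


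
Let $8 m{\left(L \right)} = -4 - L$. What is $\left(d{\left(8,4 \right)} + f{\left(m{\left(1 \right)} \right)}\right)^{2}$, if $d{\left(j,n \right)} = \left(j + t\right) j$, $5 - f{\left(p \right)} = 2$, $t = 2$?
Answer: $6889$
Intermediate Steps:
$m{\left(L \right)} = - \frac{1}{2} - \frac{L}{8}$ ($m{\left(L \right)} = \frac{-4 - L}{8} = - \frac{1}{2} - \frac{L}{8}$)
$f{\left(p \right)} = 3$ ($f{\left(p \right)} = 5 - 2 = 3$)
$d{\left(j,n \right)} = j \left(2 + j\right)$ ($d{\left(j,n \right)} = \left(j + 2\right) j = \left(2 + j\right) j = j \left(2 + j\right)$)
$\left(d{\left(8,4 \right)} + f{\left(m{\left(1 \right)} \right)}\right)^{2} = \left(8 \left(2 + 8\right) + 3\right)^{2} = \left(8 \cdot 10 + 3\right)^{2} = \left(80 + 3\right)^{2} = 83^{2} = 6889$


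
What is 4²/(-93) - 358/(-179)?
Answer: 170/93 ≈ 1.8280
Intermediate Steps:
4²/(-93) - 358/(-179) = 16*(-1/93) - 358*(-1/179) = -16/93 + 2 = 170/93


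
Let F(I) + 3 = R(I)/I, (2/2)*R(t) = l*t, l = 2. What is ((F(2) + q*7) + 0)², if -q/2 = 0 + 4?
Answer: 3249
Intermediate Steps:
R(t) = 2*t
F(I) = -1 (F(I) = -3 + (2*I)/I = -3 + 2 = -1)
q = -8 (q = -2*(0 + 4) = -2*4 = -8)
((F(2) + q*7) + 0)² = ((-1 - 8*7) + 0)² = ((-1 - 56) + 0)² = (-57 + 0)² = (-57)² = 3249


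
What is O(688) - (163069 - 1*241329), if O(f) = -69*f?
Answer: 30788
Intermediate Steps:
O(688) - (163069 - 1*241329) = -69*688 - (163069 - 1*241329) = -47472 - (163069 - 241329) = -47472 - 1*(-78260) = -47472 + 78260 = 30788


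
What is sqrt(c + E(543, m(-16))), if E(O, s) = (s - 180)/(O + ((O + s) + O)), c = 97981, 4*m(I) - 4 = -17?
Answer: sqrt(4143514624130)/6503 ≈ 313.02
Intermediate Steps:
m(I) = -13/4 (m(I) = 1 + (1/4)*(-17) = 1 - 17/4 = -13/4)
E(O, s) = (-180 + s)/(s + 3*O) (E(O, s) = (-180 + s)/(O + (s + 2*O)) = (-180 + s)/(s + 3*O))
sqrt(c + E(543, m(-16))) = sqrt(97981 + (-180 - 13/4)/(-13/4 + 3*543)) = sqrt(97981 - 733/4/(-13/4 + 1629)) = sqrt(97981 - 733/4/(6503/4)) = sqrt(97981 + (4/6503)*(-733/4)) = sqrt(97981 - 733/6503) = sqrt(637169710/6503) = sqrt(4143514624130)/6503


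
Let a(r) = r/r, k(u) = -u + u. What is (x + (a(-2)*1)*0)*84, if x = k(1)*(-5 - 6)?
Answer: 0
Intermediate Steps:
k(u) = 0
a(r) = 1
x = 0 (x = 0*(-5 - 6) = 0*(-11) = 0)
(x + (a(-2)*1)*0)*84 = (0 + (1*1)*0)*84 = (0 + 1*0)*84 = (0 + 0)*84 = 0*84 = 0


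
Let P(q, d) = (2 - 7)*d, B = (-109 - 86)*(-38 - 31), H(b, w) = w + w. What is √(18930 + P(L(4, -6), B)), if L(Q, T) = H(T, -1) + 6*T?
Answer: I*√48345 ≈ 219.88*I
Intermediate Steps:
H(b, w) = 2*w
L(Q, T) = -2 + 6*T (L(Q, T) = 2*(-1) + 6*T = -2 + 6*T)
B = 13455 (B = -195*(-69) = 13455)
P(q, d) = -5*d
√(18930 + P(L(4, -6), B)) = √(18930 - 5*13455) = √(18930 - 67275) = √(-48345) = I*√48345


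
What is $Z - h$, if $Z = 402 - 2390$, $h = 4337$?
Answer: $-6325$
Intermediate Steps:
$Z = -1988$ ($Z = 402 - 2390 = -1988$)
$Z - h = -1988 - 4337 = -6325$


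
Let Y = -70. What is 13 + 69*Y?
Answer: -4817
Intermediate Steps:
13 + 69*Y = 13 + 69*(-70) = 13 - 4830 = -4817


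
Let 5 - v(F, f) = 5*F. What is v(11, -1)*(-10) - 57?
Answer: 443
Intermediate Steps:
v(F, f) = 5 - 5*F
v(11, -1)*(-10) - 57 = (5 - 5*11)*(-10) - 57 = (5 - 55)*(-10) - 57 = -50*(-10) - 57 = 500 - 57 = 443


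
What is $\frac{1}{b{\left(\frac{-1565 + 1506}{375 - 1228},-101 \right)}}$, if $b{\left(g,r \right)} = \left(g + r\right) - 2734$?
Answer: $- \frac{853}{2418196} \approx -0.00035274$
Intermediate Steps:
$b{\left(g,r \right)} = -2734 + g + r$
$\frac{1}{b{\left(\frac{-1565 + 1506}{375 - 1228},-101 \right)}} = \frac{1}{-2734 + \frac{-1565 + 1506}{375 - 1228} - 101} = \frac{1}{-2734 - \frac{59}{-853} - 101} = \frac{1}{-2734 - - \frac{59}{853} - 101} = \frac{1}{-2734 + \frac{59}{853} - 101} = \frac{1}{- \frac{2418196}{853}} = - \frac{853}{2418196}$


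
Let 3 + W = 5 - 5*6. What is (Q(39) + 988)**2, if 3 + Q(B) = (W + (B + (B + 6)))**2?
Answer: 16982641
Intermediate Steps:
W = -28 (W = -3 + (5 - 5*6) = -3 + (5 - 30) = -3 - 25 = -28)
Q(B) = -3 + (-22 + 2*B)**2 (Q(B) = -3 + (-28 + (B + (B + 6)))**2 = -3 + (-28 + (B + (6 + B)))**2 = -3 + (-28 + (6 + 2*B))**2 = -3 + (-22 + 2*B)**2)
(Q(39) + 988)**2 = ((-3 + 4*(-11 + 39)**2) + 988)**2 = ((-3 + 4*28**2) + 988)**2 = ((-3 + 4*784) + 988)**2 = ((-3 + 3136) + 988)**2 = (3133 + 988)**2 = 4121**2 = 16982641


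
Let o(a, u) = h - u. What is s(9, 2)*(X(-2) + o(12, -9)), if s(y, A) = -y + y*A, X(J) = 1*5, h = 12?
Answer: 234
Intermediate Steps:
o(a, u) = 12 - u
X(J) = 5
s(y, A) = -y + A*y
s(9, 2)*(X(-2) + o(12, -9)) = (9*(-1 + 2))*(5 + (12 - 1*(-9))) = (9*1)*(5 + (12 + 9)) = 9*(5 + 21) = 9*26 = 234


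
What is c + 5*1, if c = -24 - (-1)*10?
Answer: -9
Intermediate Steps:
c = -14 (c = -24 - 1*(-10) = -24 + 10 = -14)
c + 5*1 = -14 + 5*1 = -14 + 5 = -9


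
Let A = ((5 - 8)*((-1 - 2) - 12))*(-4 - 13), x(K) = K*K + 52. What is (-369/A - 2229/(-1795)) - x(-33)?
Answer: -34765003/30515 ≈ -1139.3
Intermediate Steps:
x(K) = 52 + K**2 (x(K) = K**2 + 52 = 52 + K**2)
A = -765 (A = -3*(-3 - 12)*(-17) = -3*(-15)*(-17) = 45*(-17) = -765)
(-369/A - 2229/(-1795)) - x(-33) = (-369/(-765) - 2229/(-1795)) - (52 + (-33)**2) = (-369*(-1/765) - 2229*(-1/1795)) - (52 + 1089) = (41/85 + 2229/1795) - 1*1141 = 52612/30515 - 1141 = -34765003/30515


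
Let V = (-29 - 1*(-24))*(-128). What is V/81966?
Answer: 320/40983 ≈ 0.0078081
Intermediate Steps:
V = 640 (V = (-29 + 24)*(-128) = -5*(-128) = 640)
V/81966 = 640/81966 = 640*(1/81966) = 320/40983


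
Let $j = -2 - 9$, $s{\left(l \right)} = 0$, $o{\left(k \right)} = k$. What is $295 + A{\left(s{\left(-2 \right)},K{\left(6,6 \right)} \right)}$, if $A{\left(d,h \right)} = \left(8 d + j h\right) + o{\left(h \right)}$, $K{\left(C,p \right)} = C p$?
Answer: $-65$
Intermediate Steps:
$j = -11$
$A{\left(d,h \right)} = - 10 h + 8 d$ ($A{\left(d,h \right)} = \left(8 d - 11 h\right) + h = \left(- 11 h + 8 d\right) + h = - 10 h + 8 d$)
$295 + A{\left(s{\left(-2 \right)},K{\left(6,6 \right)} \right)} = 295 + \left(- 10 \cdot 6 \cdot 6 + 8 \cdot 0\right) = 295 + \left(\left(-10\right) 36 + 0\right) = 295 + \left(-360 + 0\right) = 295 - 360 = -65$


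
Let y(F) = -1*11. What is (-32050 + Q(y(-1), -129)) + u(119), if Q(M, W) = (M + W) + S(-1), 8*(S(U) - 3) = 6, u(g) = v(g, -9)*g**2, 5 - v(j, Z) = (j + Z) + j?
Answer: -12817001/4 ≈ -3.2043e+6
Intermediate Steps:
y(F) = -11
v(j, Z) = 5 - Z - 2*j (v(j, Z) = 5 - ((j + Z) + j) = 5 - ((Z + j) + j) = 5 - (Z + 2*j) = 5 + (-Z - 2*j) = 5 - Z - 2*j)
u(g) = g**2*(14 - 2*g) (u(g) = (5 - 1*(-9) - 2*g)*g**2 = (5 + 9 - 2*g)*g**2 = (14 - 2*g)*g**2 = g**2*(14 - 2*g))
S(U) = 15/4 (S(U) = 3 + (1/8)*6 = 3 + 3/4 = 15/4)
Q(M, W) = 15/4 + M + W (Q(M, W) = (M + W) + 15/4 = 15/4 + M + W)
(-32050 + Q(y(-1), -129)) + u(119) = (-32050 + (15/4 - 11 - 129)) + 2*119**2*(7 - 1*119) = (-32050 - 545/4) + 2*14161*(7 - 119) = -128745/4 + 2*14161*(-112) = -128745/4 - 3172064 = -12817001/4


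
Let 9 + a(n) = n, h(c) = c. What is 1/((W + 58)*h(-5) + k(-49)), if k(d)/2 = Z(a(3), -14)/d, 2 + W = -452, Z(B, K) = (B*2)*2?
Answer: 49/97068 ≈ 0.00050480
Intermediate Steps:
a(n) = -9 + n
Z(B, K) = 4*B (Z(B, K) = (2*B)*2 = 4*B)
W = -454 (W = -2 - 452 = -454)
k(d) = -48/d (k(d) = 2*((4*(-9 + 3))/d) = 2*((4*(-6))/d) = 2*(-24/d) = -48/d)
1/((W + 58)*h(-5) + k(-49)) = 1/((-454 + 58)*(-5) - 48/(-49)) = 1/(-396*(-5) - 48*(-1/49)) = 1/(1980 + 48/49) = 1/(97068/49) = 49/97068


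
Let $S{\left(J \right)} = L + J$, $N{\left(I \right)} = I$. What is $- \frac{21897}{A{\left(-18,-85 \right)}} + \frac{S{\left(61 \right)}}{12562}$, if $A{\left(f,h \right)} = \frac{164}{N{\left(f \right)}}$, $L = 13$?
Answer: $\frac{1237818547}{515042} \approx 2403.3$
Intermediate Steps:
$A{\left(f,h \right)} = \frac{164}{f}$
$S{\left(J \right)} = 13 + J$
$- \frac{21897}{A{\left(-18,-85 \right)}} + \frac{S{\left(61 \right)}}{12562} = - \frac{21897}{164 \frac{1}{-18}} + \frac{13 + 61}{12562} = - \frac{21897}{164 \left(- \frac{1}{18}\right)} + 74 \cdot \frac{1}{12562} = - \frac{21897}{- \frac{82}{9}} + \frac{37}{6281} = \left(-21897\right) \left(- \frac{9}{82}\right) + \frac{37}{6281} = \frac{197073}{82} + \frac{37}{6281} = \frac{1237818547}{515042}$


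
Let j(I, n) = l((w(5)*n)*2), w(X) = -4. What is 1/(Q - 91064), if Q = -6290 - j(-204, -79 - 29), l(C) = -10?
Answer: -1/97344 ≈ -1.0273e-5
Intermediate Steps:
j(I, n) = -10
Q = -6280 (Q = -6290 - 1*(-10) = -6290 + 10 = -6280)
1/(Q - 91064) = 1/(-6280 - 91064) = 1/(-97344) = -1/97344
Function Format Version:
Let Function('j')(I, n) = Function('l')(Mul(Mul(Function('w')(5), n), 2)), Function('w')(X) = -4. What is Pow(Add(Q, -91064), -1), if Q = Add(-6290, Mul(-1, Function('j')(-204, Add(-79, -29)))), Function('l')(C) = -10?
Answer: Rational(-1, 97344) ≈ -1.0273e-5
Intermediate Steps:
Function('j')(I, n) = -10
Q = -6280 (Q = Add(-6290, Mul(-1, -10)) = Add(-6290, 10) = -6280)
Pow(Add(Q, -91064), -1) = Pow(Add(-6280, -91064), -1) = Pow(-97344, -1) = Rational(-1, 97344)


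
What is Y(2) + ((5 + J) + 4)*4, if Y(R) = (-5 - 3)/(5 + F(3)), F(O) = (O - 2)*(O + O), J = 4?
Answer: 564/11 ≈ 51.273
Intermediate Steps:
F(O) = 2*O*(-2 + O) (F(O) = (-2 + O)*(2*O) = 2*O*(-2 + O))
Y(R) = -8/11 (Y(R) = (-5 - 3)/(5 + 2*3*(-2 + 3)) = -8/(5 + 2*3*1) = -8/(5 + 6) = -8/11)
Y(2) + ((5 + J) + 4)*4 = -8/11 + ((5 + 4) + 4)*4 = -8/11 + (9 + 4)*4 = -8/11 + 13*4 = -8/11 + 52 = 564/11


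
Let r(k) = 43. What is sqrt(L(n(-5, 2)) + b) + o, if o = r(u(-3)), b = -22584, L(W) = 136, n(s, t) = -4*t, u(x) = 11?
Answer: 43 + 4*I*sqrt(1403) ≈ 43.0 + 149.83*I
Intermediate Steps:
o = 43
sqrt(L(n(-5, 2)) + b) + o = sqrt(136 - 22584) + 43 = sqrt(-22448) + 43 = 4*I*sqrt(1403) + 43 = 43 + 4*I*sqrt(1403)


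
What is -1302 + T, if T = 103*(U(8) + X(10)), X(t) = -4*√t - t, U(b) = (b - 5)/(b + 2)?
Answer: -23011/10 - 412*√10 ≈ -3604.0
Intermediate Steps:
U(b) = (-5 + b)/(2 + b)
X(t) = -t - 4*√t
T = -9991/10 - 412*√10 (T = 103*((-5 + 8)/(2 + 8) + (-1*10 - 4*√10)) = 103*(3/10 + (-10 - 4*√10)) = 103*(-97/10 - 4*√10) = -9991/10 - 412*√10 ≈ -2302.0)
-1302 + T = -1302 + (-9991/10 - 412*√10) = -23011/10 - 412*√10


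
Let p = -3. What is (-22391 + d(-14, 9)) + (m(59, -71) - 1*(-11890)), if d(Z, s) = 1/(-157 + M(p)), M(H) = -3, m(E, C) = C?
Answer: -1691521/160 ≈ -10572.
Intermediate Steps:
d(Z, s) = -1/160 (d(Z, s) = 1/(-157 - 3) = 1/(-160) = -1/160)
(-22391 + d(-14, 9)) + (m(59, -71) - 1*(-11890)) = (-22391 - 1/160) + (-71 - 1*(-11890)) = -3582561/160 + (-71 + 11890) = -3582561/160 + 11819 = -1691521/160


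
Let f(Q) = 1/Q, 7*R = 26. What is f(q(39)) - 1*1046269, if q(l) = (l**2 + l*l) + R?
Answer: -22306455073/21320 ≈ -1.0463e+6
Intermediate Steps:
R = 26/7 (R = (1/7)*26 = 26/7 ≈ 3.7143)
q(l) = 26/7 + 2*l**2 (q(l) = (l**2 + l*l) + 26/7 = (l**2 + l**2) + 26/7 = 2*l**2 + 26/7 = 26/7 + 2*l**2)
f(q(39)) - 1*1046269 = 1/(26/7 + 2*39**2) - 1*1046269 = 1/(26/7 + 2*1521) - 1046269 = 1/(26/7 + 3042) - 1046269 = 1/(21320/7) - 1046269 = 7/21320 - 1046269 = -22306455073/21320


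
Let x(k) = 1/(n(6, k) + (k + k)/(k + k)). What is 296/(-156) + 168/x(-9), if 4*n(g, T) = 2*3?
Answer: 16306/39 ≈ 418.10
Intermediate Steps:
n(g, T) = 3/2 (n(g, T) = (2*3)/4 = (¼)*6 = 3/2)
x(k) = ⅖ (x(k) = 1/(3/2 + (k + k)/(k + k)) = 1/(3/2 + (2*k)/((2*k))) = 1/(3/2 + (2*k)*(1/(2*k))) = 1/(3/2 + 1) = 1/(5/2) = ⅖)
296/(-156) + 168/x(-9) = 296/(-156) + 168/(⅖) = 296*(-1/156) + 168*(5/2) = -74/39 + 420 = 16306/39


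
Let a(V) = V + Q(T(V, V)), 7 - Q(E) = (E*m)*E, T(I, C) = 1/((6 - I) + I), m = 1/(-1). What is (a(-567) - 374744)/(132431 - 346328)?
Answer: 13510943/7700292 ≈ 1.7546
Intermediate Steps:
m = -1
T(I, C) = 1/6
Q(E) = 7 + E**2 (Q(E) = 7 - E*(-1)*E = 7 - (-E)*E = 7 - (-1)*E**2 = 7 + E**2)
a(V) = 253/36 + V (a(V) = V + (7 + (1/6)**2) = V + (7 + 1/36) = V + 253/36 = 253/36 + V)
(a(-567) - 374744)/(132431 - 346328) = ((253/36 - 567) - 374744)/(132431 - 346328) = (-20159/36 - 374744)/(-213897) = -13510943/36*(-1/213897) = 13510943/7700292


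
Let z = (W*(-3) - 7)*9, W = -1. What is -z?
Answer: 36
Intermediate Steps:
z = -36 (z = (-1*(-3) - 7)*9 = (3 - 7)*9 = -4*9 = -36)
-z = -1*(-36) = 36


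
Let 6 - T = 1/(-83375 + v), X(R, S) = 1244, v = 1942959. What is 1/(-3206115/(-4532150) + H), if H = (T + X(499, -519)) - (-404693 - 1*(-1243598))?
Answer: -842791362560/705967802601634399 ≈ -1.1938e-6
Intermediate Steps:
T = 11157503/1859584 (T = 6 - 1/(-83375 + 1942959) = 6 - 1/1859584 = 11157503/1859584 ≈ 6.0000)
H = -1557689835521/1859584 (H = (11157503/1859584 + 1244) - (-404693 - 1*(-1243598)) = 2324479999/1859584 - (-404693 + 1243598) = 2324479999/1859584 - 1*838905 = 2324479999/1859584 - 838905 = -1557689835521/1859584 ≈ -8.3766e+5)
1/(-3206115/(-4532150) + H) = 1/(-3206115/(-4532150) - 1557689835521/1859584) = 1/(-3206115*(-1/4532150) - 1557689835521/1859584) = 1/(641223/906430 - 1557689835521/1859584) = 1/(-705967802601634399/842791362560) = -842791362560/705967802601634399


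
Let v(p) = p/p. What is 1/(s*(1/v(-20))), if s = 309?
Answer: 1/309 ≈ 0.0032362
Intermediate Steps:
v(p) = 1
1/(s*(1/v(-20))) = 1/(309*(1/1)) = (1/309)/1 = (1/309)*1 = 1/309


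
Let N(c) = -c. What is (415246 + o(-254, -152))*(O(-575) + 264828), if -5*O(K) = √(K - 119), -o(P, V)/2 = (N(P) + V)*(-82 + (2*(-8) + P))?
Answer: 128985536712 - 487054*I*√694/5 ≈ 1.2899e+11 - 2.5662e+6*I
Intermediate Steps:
o(P, V) = -2*(-98 + P)*(V - P) (o(P, V) = -2*(-P + V)*(-82 + (2*(-8) + P)) = -2*(V - P)*(-82 + (-16 + P)) = -2*(V - P)*(-98 + P) = -2*(-98 + P)*(V - P))
O(K) = -√(-119 + K)/5 (O(K) = -√(K - 119)/5 = -√(-119 + K)/5)
(415246 + o(-254, -152))*(O(-575) + 264828) = (415246 + (-196*(-254) + 2*(-254)² + 196*(-152) - 2*(-254)*(-152)))*(-√(-119 - 575)/5 + 264828) = (415246 + (49784 + 2*64516 - 29792 - 77216))*(-I*√694/5 + 264828) = (415246 + (49784 + 129032 - 29792 - 77216))*(-I*√694/5 + 264828) = (415246 + 71808)*(-I*√694/5 + 264828) = 487054*(264828 - I*√694/5) = 128985536712 - 487054*I*√694/5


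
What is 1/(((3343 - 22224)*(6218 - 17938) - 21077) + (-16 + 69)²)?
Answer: 1/221267052 ≈ 4.5194e-9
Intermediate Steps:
1/(((3343 - 22224)*(6218 - 17938) - 21077) + (-16 + 69)²) = 1/((-18881*(-11720) - 21077) + 53²) = 1/((221285320 - 21077) + 2809) = 1/(221264243 + 2809) = 1/221267052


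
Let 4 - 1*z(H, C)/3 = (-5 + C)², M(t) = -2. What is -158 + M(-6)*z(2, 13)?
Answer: 202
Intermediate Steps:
z(H, C) = 12 - 3*(-5 + C)²
-158 + M(-6)*z(2, 13) = -158 - 2*(12 - 3*(-5 + 13)²) = -158 - 2*(12 - 3*8²) = -158 - 2*(12 - 3*64) = -158 - 2*(12 - 192) = -158 - 2*(-180) = -158 + 360 = 202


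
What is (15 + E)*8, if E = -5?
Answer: 80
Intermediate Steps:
(15 + E)*8 = (15 - 5)*8 = 10*8 = 80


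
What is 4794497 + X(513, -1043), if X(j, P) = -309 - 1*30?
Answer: 4794158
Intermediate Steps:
X(j, P) = -339 (X(j, P) = -309 - 30 = -339)
4794497 + X(513, -1043) = 4794497 - 339 = 4794158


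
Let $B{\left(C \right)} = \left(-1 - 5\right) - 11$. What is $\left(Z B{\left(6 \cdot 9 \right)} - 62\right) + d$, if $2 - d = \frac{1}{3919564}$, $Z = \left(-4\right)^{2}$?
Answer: $- \frac{1301295249}{3919564} \approx -332.0$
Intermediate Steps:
$Z = 16$
$B{\left(C \right)} = -17$ ($B{\left(C \right)} = -6 - 11 = -17$)
$d = \frac{7839127}{3919564}$ ($d = 2 - \frac{1}{3919564} = \frac{7839127}{3919564} \approx 2.0$)
$\left(Z B{\left(6 \cdot 9 \right)} - 62\right) + d = \left(16 \left(-17\right) - 62\right) + \frac{7839127}{3919564} = \left(-272 - 62\right) + \frac{7839127}{3919564} = -334 + \frac{7839127}{3919564} = - \frac{1301295249}{3919564}$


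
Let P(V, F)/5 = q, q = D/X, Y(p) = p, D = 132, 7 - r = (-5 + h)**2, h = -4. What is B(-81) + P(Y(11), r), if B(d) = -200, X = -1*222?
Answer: -7510/37 ≈ -202.97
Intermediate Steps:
r = -74 (r = 7 - (-5 - 4)**2 = 7 - 1*(-9)**2 = 7 - 1*81 = 7 - 81 = -74)
X = -222
q = -22/37 (q = 132/(-222) = 132*(-1/222) = -22/37 ≈ -0.59459)
P(V, F) = -110/37 (P(V, F) = 5*(-22/37) = -110/37)
B(-81) + P(Y(11), r) = -200 - 110/37 = -7510/37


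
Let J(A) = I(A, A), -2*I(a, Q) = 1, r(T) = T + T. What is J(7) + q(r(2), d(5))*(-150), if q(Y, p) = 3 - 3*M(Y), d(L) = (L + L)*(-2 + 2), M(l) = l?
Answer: 2699/2 ≈ 1349.5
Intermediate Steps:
r(T) = 2*T
I(a, Q) = -½ (I(a, Q) = -½*1 = -½)
J(A) = -½
d(L) = 0 (d(L) = (2*L)*0 = 0)
q(Y, p) = 3 - 3*Y
J(7) + q(r(2), d(5))*(-150) = -½ + (3 - 6*2)*(-150) = -½ + (3 - 3*4)*(-150) = -½ + (3 - 12)*(-150) = -½ - 9*(-150) = -½ + 1350 = 2699/2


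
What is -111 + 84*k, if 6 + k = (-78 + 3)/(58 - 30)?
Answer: -840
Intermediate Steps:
k = -243/28 (k = -6 + (-78 + 3)/(58 - 30) = -6 - 75/28 = -243/28 ≈ -8.6786)
-111 + 84*k = -111 + 84*(-243/28) = -111 - 729 = -840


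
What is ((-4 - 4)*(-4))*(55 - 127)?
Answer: -2304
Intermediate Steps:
((-4 - 4)*(-4))*(55 - 127) = -8*(-4)*(-72) = 32*(-72) = -2304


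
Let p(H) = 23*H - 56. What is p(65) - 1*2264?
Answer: -825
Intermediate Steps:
p(H) = -56 + 23*H
p(65) - 1*2264 = (-56 + 23*65) - 1*2264 = (-56 + 1495) - 2264 = 1439 - 2264 = -825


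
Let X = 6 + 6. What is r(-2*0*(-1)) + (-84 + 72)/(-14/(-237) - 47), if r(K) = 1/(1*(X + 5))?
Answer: 59473/189125 ≈ 0.31446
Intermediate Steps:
X = 12
r(K) = 1/17 (r(K) = 1/(1*(12 + 5)) = 1/(1*17) = 1/17)
r(-2*0*(-1)) + (-84 + 72)/(-14/(-237) - 47) = 1/17 + (-84 + 72)/(-14/(-237) - 47) = 1/17 - 12/(-14*(-1/237) - 47) = 1/17 - 12/(14/237 - 47) = 1/17 - 12/(-11125/237) = 1/17 - 12*(-237/11125) = 1/17 + 2844/11125 = 59473/189125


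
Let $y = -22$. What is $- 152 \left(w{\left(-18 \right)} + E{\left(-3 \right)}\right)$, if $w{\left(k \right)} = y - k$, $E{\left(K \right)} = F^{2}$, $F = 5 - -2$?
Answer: $-6840$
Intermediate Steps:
$F = 7$ ($F = 5 + 2 = 7$)
$E{\left(K \right)} = 49$ ($E{\left(K \right)} = 7^{2} = 49$)
$w{\left(k \right)} = -22 - k$
$- 152 \left(w{\left(-18 \right)} + E{\left(-3 \right)}\right) = - 152 \left(\left(-22 - -18\right) + 49\right) = - 152 \left(\left(-22 + 18\right) + 49\right) = - 152 \left(-4 + 49\right) = \left(-152\right) 45 = -6840$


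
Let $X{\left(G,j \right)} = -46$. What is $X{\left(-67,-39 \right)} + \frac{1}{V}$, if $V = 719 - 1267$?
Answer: $- \frac{25209}{548} \approx -46.002$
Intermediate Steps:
$V = -548$
$X{\left(-67,-39 \right)} + \frac{1}{V} = -46 + \frac{1}{-548} = -46 - \frac{1}{548} = - \frac{25209}{548}$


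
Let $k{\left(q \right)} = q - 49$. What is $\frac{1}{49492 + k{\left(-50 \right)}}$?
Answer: $\frac{1}{49393} \approx 2.0246 \cdot 10^{-5}$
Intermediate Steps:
$k{\left(q \right)} = -49 + q$
$\frac{1}{49492 + k{\left(-50 \right)}} = \frac{1}{49492 - 99} = \frac{1}{49393}$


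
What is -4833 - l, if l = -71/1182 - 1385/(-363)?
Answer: -230587475/47674 ≈ -4836.8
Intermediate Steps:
l = 179033/47674 (l = -71*1/1182 - 1385*(-1/363) = -71/1182 + 1385/363 = 179033/47674 ≈ 3.7554)
-4833 - l = -4833 - 1*179033/47674 = -4833 - 179033/47674 = -230587475/47674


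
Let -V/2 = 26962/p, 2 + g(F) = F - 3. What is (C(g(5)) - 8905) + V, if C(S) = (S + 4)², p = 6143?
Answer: -54659051/6143 ≈ -8897.8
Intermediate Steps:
g(F) = -5 + F (g(F) = -2 + (F - 3) = -2 + (-3 + F) = -5 + F)
C(S) = (4 + S)²
V = -53924/6143 ≈ -8.7781
(C(g(5)) - 8905) + V = ((4 + (-5 + 5))² - 8905) - 53924/6143 = ((4 + 0)² - 8905) - 53924/6143 = (4² - 8905) - 53924/6143 = (16 - 8905) - 53924/6143 = -8889 - 53924/6143 = -54659051/6143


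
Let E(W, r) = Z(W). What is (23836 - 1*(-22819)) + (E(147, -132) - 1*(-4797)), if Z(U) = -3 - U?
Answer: 51302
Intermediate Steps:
E(W, r) = -3 - W
(23836 - 1*(-22819)) + (E(147, -132) - 1*(-4797)) = (23836 - 1*(-22819)) + ((-3 - 1*147) - 1*(-4797)) = (23836 + 22819) + ((-3 - 147) + 4797) = 46655 + (-150 + 4797) = 46655 + 4647 = 51302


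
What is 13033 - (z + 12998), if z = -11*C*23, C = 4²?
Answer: 4083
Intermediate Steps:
C = 16
z = -4048 (z = -11*16*23 = -176*23 = -4048)
13033 - (z + 12998) = 13033 - (-4048 + 12998) = 13033 - 1*8950 = 13033 - 8950 = 4083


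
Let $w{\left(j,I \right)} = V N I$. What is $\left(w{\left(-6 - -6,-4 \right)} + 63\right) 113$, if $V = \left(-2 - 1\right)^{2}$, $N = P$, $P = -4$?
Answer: $23391$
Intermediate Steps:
$N = -4$
$V = 9$ ($V = \left(-3\right)^{2} = 9$)
$w{\left(j,I \right)} = - 36 I$ ($w{\left(j,I \right)} = 9 \left(-4\right) I = - 36 I$)
$\left(w{\left(-6 - -6,-4 \right)} + 63\right) 113 = \left(\left(-36\right) \left(-4\right) + 63\right) 113 = \left(144 + 63\right) 113 = 207 \cdot 113 = 23391$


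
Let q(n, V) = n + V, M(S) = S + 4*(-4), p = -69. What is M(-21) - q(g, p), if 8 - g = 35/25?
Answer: 127/5 ≈ 25.400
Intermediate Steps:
M(S) = -16 + S (M(S) = S - 16 = -16 + S)
g = 33/5 (g = 8 - 35/25 = 8 - 1*7/5 = 8 - 7/5 = 33/5 ≈ 6.6000)
q(n, V) = V + n
M(-21) - q(g, p) = (-16 - 21) - (-69 + 33/5) = -37 - 1*(-312/5) = -37 + 312/5 = 127/5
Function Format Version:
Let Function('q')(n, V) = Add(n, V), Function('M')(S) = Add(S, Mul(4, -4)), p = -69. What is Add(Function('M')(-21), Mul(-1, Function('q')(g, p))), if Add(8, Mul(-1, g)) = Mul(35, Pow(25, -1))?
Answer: Rational(127, 5) ≈ 25.400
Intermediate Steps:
Function('M')(S) = Add(-16, S) (Function('M')(S) = Add(S, -16) = Add(-16, S))
g = Rational(33, 5) (g = Add(8, Mul(-1, Mul(35, Pow(25, -1)))) = Add(8, Mul(-1, Mul(35, Rational(1, 25)))) = Add(8, Mul(-1, Rational(7, 5))) = Add(8, Rational(-7, 5)) = Rational(33, 5) ≈ 6.6000)
Function('q')(n, V) = Add(V, n)
Add(Function('M')(-21), Mul(-1, Function('q')(g, p))) = Add(Add(-16, -21), Mul(-1, Add(-69, Rational(33, 5)))) = Add(-37, Mul(-1, Rational(-312, 5))) = Add(-37, Rational(312, 5)) = Rational(127, 5)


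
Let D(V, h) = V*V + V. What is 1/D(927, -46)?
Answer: 1/860256 ≈ 1.1624e-6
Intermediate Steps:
D(V, h) = V + V**2 (D(V, h) = V**2 + V = V + V**2)
1/D(927, -46) = 1/(927*(1 + 927)) = 1/(927*928) = 1/860256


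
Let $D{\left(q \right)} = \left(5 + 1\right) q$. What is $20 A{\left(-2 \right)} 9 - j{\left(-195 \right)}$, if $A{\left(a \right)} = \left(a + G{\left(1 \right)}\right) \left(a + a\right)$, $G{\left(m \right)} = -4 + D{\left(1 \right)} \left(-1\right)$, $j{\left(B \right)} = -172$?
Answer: $8812$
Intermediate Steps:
$D{\left(q \right)} = 6 q$
$G{\left(m \right)} = -10$ ($G{\left(m \right)} = -4 + 6 \cdot 1 \left(-1\right) = -4 + 6 \left(-1\right) = -4 - 6 = -10$)
$A{\left(a \right)} = 2 a \left(-10 + a\right)$ ($A{\left(a \right)} = \left(a - 10\right) \left(a + a\right) = \left(-10 + a\right) 2 a = 2 a \left(-10 + a\right)$)
$20 A{\left(-2 \right)} 9 - j{\left(-195 \right)} = 20 \cdot 2 \left(-2\right) \left(-10 - 2\right) 9 - -172 = 20 \cdot 2 \left(-2\right) \left(-12\right) 9 + 172 = 20 \cdot 48 \cdot 9 + 172 = 960 \cdot 9 + 172 = 8640 + 172 = 8812$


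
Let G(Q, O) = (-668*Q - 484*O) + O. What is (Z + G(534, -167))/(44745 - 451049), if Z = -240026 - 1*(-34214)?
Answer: 481863/406304 ≈ 1.1860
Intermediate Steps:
Z = -205812 (Z = -240026 + 34214 = -205812)
G(Q, O) = -668*Q - 483*O
(Z + G(534, -167))/(44745 - 451049) = (-205812 + (-668*534 - 483*(-167)))/(44745 - 451049) = (-205812 + (-356712 + 80661))/(-406304) = (-205812 - 276051)*(-1/406304) = -481863*(-1/406304) = 481863/406304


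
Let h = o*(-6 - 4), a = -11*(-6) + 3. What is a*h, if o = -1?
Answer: 690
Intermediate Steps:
a = 69 (a = 66 + 3 = 69)
h = 10 (h = -(-6 - 4) = -1*(-10) = 10)
a*h = 69*10 = 690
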